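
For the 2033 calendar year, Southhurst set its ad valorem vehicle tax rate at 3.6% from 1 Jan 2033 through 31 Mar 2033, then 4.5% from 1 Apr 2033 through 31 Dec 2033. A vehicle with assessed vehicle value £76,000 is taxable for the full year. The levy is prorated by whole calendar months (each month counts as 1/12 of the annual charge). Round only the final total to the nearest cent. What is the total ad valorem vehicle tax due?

£3,249.00

1 Jan – 31 Mar 2033: 3 months at 3.6% → £76,000 × 3.6% × 3/12 = £684.0000
1 Apr – 31 Dec 2033: 9 months at 4.5% → £76,000 × 4.5% × 9/12 = £2,565.0000
Total = £3,249.0000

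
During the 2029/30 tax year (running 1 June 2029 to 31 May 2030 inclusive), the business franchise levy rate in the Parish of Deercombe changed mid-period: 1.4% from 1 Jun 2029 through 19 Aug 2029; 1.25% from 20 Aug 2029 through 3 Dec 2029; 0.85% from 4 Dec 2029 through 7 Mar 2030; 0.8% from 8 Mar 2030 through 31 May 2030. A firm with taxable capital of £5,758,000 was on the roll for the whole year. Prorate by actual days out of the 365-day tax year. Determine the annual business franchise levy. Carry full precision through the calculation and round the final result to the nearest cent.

1 Jun – 19 Aug 2029: 80 days at 1.4% → £5,758,000 × 1.4% × 80/365 = £17,668.3836
20 Aug – 3 Dec 2029: 106 days at 1.25% → £5,758,000 × 1.25% × 106/365 = £20,902.3288
4 Dec 2029 – 7 Mar 2030: 94 days at 0.85% → £5,758,000 × 0.85% × 94/365 = £12,604.4986
8 Mar – 31 May 2030: 85 days at 0.8% → £5,758,000 × 0.8% × 85/365 = £10,727.2329
Total = £61,902.4438

£61,902.44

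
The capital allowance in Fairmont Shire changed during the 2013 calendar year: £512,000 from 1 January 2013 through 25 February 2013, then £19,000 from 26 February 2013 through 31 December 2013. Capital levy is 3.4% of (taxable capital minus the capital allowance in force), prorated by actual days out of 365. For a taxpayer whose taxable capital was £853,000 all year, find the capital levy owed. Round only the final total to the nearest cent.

1 January – 25 February 2013: 56 days, exemption £512,000 → (£853,000 − £512,000) × 3.4% × 56/365 = £1,778.8055
26 February – 31 December 2013: 309 days, exemption £19,000 → (£853,000 − £19,000) × 3.4% × 309/365 = £24,005.4904
Total = £25,784.2959

£25,784.30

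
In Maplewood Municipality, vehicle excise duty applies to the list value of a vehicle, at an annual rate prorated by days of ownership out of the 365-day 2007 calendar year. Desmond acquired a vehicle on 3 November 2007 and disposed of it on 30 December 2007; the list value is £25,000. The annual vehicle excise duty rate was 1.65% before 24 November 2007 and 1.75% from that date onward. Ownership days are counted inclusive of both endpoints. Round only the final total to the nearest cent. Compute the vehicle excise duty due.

£68.08

3 November – 23 November 2007: 21 days at 1.65% → £25,000 × 1.65% × 21/365 = £23.7329
24 November – 30 December 2007: 37 days at 1.75% → £25,000 × 1.75% × 37/365 = £44.3493
Total = £68.0822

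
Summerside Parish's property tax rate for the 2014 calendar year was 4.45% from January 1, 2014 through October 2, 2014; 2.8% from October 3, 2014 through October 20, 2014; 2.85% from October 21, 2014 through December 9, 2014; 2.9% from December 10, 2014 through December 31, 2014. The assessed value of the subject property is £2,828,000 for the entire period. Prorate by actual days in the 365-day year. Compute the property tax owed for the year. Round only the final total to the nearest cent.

£114,704.45

January 1 – October 2, 2014: 275 days at 4.45% → £2,828,000 × 4.45% × 275/365 = £94,815.4795
October 3 – October 20, 2014: 18 days at 2.8% → £2,828,000 × 2.8% × 18/365 = £3,904.9644
October 21 – December 9, 2014: 50 days at 2.85% → £2,828,000 × 2.85% × 50/365 = £11,040.8219
December 10 – December 31, 2014: 22 days at 2.9% → £2,828,000 × 2.9% × 22/365 = £4,943.1890
Total = £114,704.4548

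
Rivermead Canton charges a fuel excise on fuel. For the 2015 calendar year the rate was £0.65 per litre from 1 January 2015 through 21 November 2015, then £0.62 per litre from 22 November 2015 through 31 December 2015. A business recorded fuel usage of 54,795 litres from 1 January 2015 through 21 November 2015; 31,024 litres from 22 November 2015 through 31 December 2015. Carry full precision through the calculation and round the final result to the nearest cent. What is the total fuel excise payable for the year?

1 January – 21 November 2015: 54,795 litres at £0.65/litre → £35,616.75
22 November – 31 December 2015: 31,024 litres at £0.62/litre → £19,234.88

£54,851.63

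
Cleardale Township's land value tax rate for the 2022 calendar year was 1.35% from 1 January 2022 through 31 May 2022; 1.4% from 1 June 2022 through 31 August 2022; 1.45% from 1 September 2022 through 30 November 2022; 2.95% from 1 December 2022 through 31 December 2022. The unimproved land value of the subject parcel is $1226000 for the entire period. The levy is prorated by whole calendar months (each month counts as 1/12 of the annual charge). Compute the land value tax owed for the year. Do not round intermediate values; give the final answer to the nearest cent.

1 January – 31 May 2022: 5 months at 1.35% → $1226000 × 1.35% × 5/12 = $6896.2500
1 June – 31 August 2022: 3 months at 1.4% → $1226000 × 1.4% × 3/12 = $4291.0000
1 September – 30 November 2022: 3 months at 1.45% → $1226000 × 1.45% × 3/12 = $4444.2500
1 December – 31 December 2022: 1 month at 2.95% → $1226000 × 2.95% × 1/12 = $3013.9167
Total = $18645.4167

$18645.42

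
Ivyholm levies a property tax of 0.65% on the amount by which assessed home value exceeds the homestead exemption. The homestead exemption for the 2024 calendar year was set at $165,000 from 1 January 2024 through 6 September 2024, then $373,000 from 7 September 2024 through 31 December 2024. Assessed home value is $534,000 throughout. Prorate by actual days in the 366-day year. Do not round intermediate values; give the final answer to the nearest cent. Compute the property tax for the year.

$1,970.00

1 January – 6 September 2024: 250 days, exemption $165,000 → ($534,000 − $165,000) × 0.65% × 250/366 = $1,638.3197
7 September – 31 December 2024: 116 days, exemption $373,000 → ($534,000 − $373,000) × 0.65% × 116/366 = $331.6776
Total = $1,969.9973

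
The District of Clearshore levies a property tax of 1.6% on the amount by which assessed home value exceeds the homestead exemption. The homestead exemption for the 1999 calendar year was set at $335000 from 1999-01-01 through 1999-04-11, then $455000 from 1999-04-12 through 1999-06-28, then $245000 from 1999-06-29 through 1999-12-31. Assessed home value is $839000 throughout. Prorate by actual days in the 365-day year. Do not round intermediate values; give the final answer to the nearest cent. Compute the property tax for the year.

1999-01-01 to 1999-04-11: 101 days, exemption $335000 → ($839000 − $335000) × 1.6% × 101/365 = $2231.4082
1999-04-12 to 1999-06-28: 78 days, exemption $455000 → ($839000 − $455000) × 1.6% × 78/365 = $1312.9644
1999-06-29 to 1999-12-31: 186 days, exemption $245000 → ($839000 − $245000) × 1.6% × 186/365 = $4843.1342
Total = $8387.5068

$8387.51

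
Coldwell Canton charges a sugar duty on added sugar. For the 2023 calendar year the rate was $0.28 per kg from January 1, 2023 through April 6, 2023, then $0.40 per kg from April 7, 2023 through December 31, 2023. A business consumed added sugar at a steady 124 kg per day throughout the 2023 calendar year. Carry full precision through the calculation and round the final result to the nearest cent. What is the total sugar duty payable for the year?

$16,675.52

January 1 – April 6, 2023: 96 days × 124 kg/day = 11,904 kg at $0.28/kg → $3,333.12
April 7 – December 31, 2023: 269 days × 124 kg/day = 33,356 kg at $0.40/kg → $13,342.40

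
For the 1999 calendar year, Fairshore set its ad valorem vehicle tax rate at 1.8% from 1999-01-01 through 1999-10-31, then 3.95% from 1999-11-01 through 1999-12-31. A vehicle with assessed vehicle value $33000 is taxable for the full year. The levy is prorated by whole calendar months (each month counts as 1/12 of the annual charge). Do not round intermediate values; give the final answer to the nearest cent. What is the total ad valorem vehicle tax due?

$712.25

1999-01-01 to 1999-10-31: 10 months at 1.8% → $33000 × 1.8% × 10/12 = $495.0000
1999-11-01 to 1999-12-31: 2 months at 3.95% → $33000 × 3.95% × 2/12 = $217.2500
Total = $712.2500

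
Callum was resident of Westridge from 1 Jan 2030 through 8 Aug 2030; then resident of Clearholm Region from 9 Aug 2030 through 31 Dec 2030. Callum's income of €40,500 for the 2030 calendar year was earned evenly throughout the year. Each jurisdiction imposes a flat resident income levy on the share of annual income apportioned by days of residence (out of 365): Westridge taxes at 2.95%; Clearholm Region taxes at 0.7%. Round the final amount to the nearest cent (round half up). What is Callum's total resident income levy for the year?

€832.75

Westridge, 1 Jan – 8 Aug 2030: 220 days → €40,500 × 2.95% × 220/365 = €720.1233
Clearholm Region, 9 Aug – 31 Dec 2030: 145 days → €40,500 × 0.7% × 145/365 = €112.6233
Total = €832.7466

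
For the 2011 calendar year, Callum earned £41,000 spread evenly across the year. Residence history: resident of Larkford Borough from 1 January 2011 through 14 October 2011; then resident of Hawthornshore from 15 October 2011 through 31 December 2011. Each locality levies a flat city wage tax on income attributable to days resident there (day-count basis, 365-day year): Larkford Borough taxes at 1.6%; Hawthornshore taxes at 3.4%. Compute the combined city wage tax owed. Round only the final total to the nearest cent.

£813.71

Larkford Borough, 1 January – 14 October 2011: 287 days → £41,000 × 1.6% × 287/365 = £515.8137
Hawthornshore, 15 October – 31 December 2011: 78 days → £41,000 × 3.4% × 78/365 = £297.8959
Total = £813.7096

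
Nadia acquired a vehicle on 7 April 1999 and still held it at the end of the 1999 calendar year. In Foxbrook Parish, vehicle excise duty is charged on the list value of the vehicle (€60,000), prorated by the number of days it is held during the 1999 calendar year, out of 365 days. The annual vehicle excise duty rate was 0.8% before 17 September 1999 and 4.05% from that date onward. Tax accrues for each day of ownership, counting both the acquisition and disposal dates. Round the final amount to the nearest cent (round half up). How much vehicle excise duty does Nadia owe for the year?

€920.05

7 April – 16 September 1999: 163 days at 0.8% → €60,000 × 0.8% × 163/365 = €214.3562
17 September – 31 December 1999: 106 days at 4.05% → €60,000 × 4.05% × 106/365 = €705.6986
Total = €920.0548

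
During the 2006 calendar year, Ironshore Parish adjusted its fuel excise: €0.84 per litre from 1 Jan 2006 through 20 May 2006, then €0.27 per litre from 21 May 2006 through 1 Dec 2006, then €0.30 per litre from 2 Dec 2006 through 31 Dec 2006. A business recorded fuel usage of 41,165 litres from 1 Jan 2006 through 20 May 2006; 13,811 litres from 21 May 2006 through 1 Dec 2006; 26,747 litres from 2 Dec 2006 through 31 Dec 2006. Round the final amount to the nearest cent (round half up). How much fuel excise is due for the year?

€46,331.67

1 Jan – 20 May 2006: 41,165 litres at €0.84/litre → €34,578.60
21 May – 1 Dec 2006: 13,811 litres at €0.27/litre → €3,728.97
2 Dec – 31 Dec 2006: 26,747 litres at €0.30/litre → €8,024.10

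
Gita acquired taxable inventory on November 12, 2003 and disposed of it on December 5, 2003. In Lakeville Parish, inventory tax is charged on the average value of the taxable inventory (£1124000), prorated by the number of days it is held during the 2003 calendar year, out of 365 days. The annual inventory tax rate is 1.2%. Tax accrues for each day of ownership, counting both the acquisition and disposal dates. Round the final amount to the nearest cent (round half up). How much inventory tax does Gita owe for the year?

Days held (November 12 – December 5, 2003): 24 out of 365
Tax = £1124000 × 1.2% × 24/365 = £886.8822

£886.88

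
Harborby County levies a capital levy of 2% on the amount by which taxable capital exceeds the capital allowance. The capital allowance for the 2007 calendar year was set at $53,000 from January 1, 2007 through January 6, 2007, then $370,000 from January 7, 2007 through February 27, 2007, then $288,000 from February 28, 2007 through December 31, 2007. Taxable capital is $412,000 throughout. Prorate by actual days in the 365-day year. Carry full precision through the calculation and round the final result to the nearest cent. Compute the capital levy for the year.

$2,323.62

January 1 – January 6, 2007: 6 days, exemption $53,000 → ($412,000 − $53,000) × 2% × 6/365 = $118.0274
January 7 – February 27, 2007: 52 days, exemption $370,000 → ($412,000 − $370,000) × 2% × 52/365 = $119.6712
February 28 – December 31, 2007: 307 days, exemption $288,000 → ($412,000 − $288,000) × 2% × 307/365 = $2,085.9178
Total = $2,323.6164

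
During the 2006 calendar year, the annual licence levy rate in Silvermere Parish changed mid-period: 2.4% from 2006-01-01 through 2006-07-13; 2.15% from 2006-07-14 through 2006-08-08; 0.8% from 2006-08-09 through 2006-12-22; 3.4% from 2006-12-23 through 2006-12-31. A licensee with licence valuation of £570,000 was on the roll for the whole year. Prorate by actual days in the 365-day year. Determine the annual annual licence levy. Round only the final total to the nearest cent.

2006-01-01 to 2006-07-13: 194 days at 2.4% → £570,000 × 2.4% × 194/365 = £7,271.0137
2006-07-14 to 2006-08-08: 26 days at 2.15% → £570,000 × 2.15% × 26/365 = £872.9589
2006-08-09 to 2006-12-22: 136 days at 0.8% → £570,000 × 0.8% × 136/365 = £1,699.0685
2006-12-23 to 2006-12-31: 9 days at 3.4% → £570,000 × 3.4% × 9/365 = £477.8630
Total = £10,320.9041

£10,320.90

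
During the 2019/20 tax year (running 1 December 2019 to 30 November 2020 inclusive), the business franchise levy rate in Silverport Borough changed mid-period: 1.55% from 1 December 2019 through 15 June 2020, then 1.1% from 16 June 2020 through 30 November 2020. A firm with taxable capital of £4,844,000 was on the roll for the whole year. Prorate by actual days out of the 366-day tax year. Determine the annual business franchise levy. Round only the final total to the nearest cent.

£65,076.36

1 December 2019 – 15 June 2020: 198 days at 1.55% → £4,844,000 × 1.55% × 198/366 = £40,618.1311
16 June – 30 November 2020: 168 days at 1.1% → £4,844,000 × 1.1% × 168/366 = £24,458.2295
Total = £65,076.3607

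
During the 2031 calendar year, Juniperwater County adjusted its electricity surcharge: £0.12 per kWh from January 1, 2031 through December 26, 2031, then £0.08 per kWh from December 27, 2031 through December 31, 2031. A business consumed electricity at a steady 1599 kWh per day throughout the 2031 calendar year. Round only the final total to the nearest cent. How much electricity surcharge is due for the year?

£69,716.40

January 1 – December 26, 2031: 360 days × 1599 kWh/day = 575,640 kWh at £0.12/kWh → £69,076.80
December 27 – December 31, 2031: 5 days × 1599 kWh/day = 7,995 kWh at £0.08/kWh → £639.60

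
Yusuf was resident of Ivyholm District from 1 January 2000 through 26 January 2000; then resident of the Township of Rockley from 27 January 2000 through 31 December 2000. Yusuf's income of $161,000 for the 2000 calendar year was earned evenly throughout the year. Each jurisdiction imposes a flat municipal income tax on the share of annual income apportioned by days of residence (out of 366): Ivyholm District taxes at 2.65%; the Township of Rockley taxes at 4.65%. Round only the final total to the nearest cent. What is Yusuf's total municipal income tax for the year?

$7,257.76

Ivyholm District, 1 January – 26 January 2000: 26 days → $161,000 × 2.65% × 26/366 = $303.0847
The Township of Rockley, 27 January – 31 December 2000: 340 days → $161,000 × 4.65% × 340/366 = $6,954.6721
Total = $7,257.7568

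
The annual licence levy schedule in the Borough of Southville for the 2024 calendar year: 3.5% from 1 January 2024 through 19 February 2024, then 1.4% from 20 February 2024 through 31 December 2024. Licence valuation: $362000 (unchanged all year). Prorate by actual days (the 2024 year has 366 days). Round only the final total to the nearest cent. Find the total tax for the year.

1 January – 19 February 2024: 50 days at 3.5% → $362000 × 3.5% × 50/366 = $1730.8743
20 February – 31 December 2024: 316 days at 1.4% → $362000 × 1.4% × 316/366 = $4375.6503
Total = $6106.5246

$6106.52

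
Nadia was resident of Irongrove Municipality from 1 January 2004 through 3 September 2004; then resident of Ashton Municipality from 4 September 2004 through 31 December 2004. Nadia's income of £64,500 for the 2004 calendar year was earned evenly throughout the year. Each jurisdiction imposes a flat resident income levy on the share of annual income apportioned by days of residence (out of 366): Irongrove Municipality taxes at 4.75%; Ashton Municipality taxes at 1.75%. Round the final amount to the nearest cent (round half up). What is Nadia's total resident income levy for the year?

Irongrove Municipality, 1 January – 3 September 2004: 247 days → £64,500 × 4.75% × 247/366 = £2,067.6127
Ashton Municipality, 4 September – 31 December 2004: 119 days → £64,500 × 1.75% × 119/366 = £366.9980
Total = £2,434.6107

£2,434.61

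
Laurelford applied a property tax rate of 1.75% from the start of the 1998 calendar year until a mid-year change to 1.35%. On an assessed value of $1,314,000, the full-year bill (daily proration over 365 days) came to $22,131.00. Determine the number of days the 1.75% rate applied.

305 days

Let d = days at the first rate; then 365 − d days at the second rate.
$1,314,000 × [1.75%·d + 1.35%·(365−d)] / 365 = $22,131.00
Solving gives d = 305, so the new rate took effect on November 2, 1998.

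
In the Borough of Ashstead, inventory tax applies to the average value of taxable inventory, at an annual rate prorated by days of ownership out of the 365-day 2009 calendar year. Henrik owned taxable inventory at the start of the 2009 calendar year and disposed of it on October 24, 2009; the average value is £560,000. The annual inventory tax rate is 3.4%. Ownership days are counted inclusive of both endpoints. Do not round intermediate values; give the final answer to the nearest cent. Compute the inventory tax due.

Days held (January 1 – October 24, 2009): 297 out of 365
Tax = £560,000 × 3.4% × 297/365 = £15,492.8219

£15,492.82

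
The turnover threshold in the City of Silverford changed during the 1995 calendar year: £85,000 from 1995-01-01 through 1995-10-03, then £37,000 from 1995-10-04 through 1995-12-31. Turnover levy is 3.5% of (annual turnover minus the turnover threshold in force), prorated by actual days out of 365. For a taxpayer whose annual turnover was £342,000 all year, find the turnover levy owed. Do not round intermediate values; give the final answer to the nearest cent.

1995-01-01 to 1995-10-03: 276 days, exemption £85,000 → (£342,000 − £85,000) × 3.5% × 276/365 = £6,801.6986
1995-10-04 to 1995-12-31: 89 days, exemption £37,000 → (£342,000 − £37,000) × 3.5% × 89/365 = £2,602.9452
Total = £9,404.6438

£9,404.64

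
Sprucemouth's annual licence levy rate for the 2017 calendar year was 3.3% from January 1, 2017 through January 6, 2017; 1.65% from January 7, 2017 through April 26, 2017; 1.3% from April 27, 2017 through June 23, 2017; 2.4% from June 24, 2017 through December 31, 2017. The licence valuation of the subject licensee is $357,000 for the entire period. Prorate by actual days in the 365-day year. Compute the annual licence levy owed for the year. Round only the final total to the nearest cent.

$7,189.88

January 1 – January 6, 2017: 6 days at 3.3% → $357,000 × 3.3% × 6/365 = $193.6603
January 7 – April 26, 2017: 110 days at 1.65% → $357,000 × 1.65% × 110/365 = $1,775.2192
April 27 – June 23, 2017: 58 days at 1.3% → $357,000 × 1.3% × 58/365 = $737.4740
June 24 – December 31, 2017: 191 days at 2.4% → $357,000 × 2.4% × 191/365 = $4,483.5288
Total = $7,189.8822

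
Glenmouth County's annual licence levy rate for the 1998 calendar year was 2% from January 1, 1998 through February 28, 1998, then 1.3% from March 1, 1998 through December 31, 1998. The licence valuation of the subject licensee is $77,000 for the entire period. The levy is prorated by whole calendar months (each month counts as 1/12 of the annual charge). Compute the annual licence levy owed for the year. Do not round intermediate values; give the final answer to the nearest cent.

$1,090.83

January 1 – February 28, 1998: 2 months at 2% → $77,000 × 2% × 2/12 = $256.6667
March 1 – December 31, 1998: 10 months at 1.3% → $77,000 × 1.3% × 10/12 = $834.1667
Total = $1,090.8333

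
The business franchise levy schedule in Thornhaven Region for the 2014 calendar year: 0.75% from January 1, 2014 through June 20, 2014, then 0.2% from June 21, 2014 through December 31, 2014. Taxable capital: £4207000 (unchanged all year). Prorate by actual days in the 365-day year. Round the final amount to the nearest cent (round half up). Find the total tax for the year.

January 1 – June 20, 2014: 171 days at 0.75% → £4207000 × 0.75% × 171/365 = £14782.1301
June 21 – December 31, 2014: 194 days at 0.2% → £4207000 × 0.2% × 194/365 = £4472.0986
Total = £19254.2288

£19254.23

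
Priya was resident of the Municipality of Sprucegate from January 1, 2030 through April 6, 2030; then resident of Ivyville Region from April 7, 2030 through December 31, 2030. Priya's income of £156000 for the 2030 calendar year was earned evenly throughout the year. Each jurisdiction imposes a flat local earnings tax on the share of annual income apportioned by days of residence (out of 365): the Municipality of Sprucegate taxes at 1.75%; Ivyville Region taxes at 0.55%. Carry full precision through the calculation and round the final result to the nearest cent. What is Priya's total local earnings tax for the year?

The Municipality of Sprucegate, January 1 – April 6, 2030: 96 days → £156000 × 1.75% × 96/365 = £718.0274
Ivyville Region, April 7 – December 31, 2030: 269 days → £156000 × 0.55% × 269/365 = £632.3342
Total = £1350.3616

£1350.36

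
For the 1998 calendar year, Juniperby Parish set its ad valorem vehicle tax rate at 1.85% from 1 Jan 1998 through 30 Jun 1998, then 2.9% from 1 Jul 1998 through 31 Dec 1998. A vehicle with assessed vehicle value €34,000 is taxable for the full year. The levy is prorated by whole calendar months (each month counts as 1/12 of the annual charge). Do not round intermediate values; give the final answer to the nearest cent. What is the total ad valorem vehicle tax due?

1 Jan – 30 Jun 1998: 6 months at 1.85% → €34,000 × 1.85% × 6/12 = €314.5000
1 Jul – 31 Dec 1998: 6 months at 2.9% → €34,000 × 2.9% × 6/12 = €493.0000
Total = €807.5000

€807.50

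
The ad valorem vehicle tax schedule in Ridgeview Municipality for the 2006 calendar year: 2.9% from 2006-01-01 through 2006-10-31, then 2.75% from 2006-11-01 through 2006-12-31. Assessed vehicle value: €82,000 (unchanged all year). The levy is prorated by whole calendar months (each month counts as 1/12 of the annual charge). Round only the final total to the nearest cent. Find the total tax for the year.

2006-01-01 to 2006-10-31: 10 months at 2.9% → €82,000 × 2.9% × 10/12 = €1,981.6667
2006-11-01 to 2006-12-31: 2 months at 2.75% → €82,000 × 2.75% × 2/12 = €375.8333
Total = €2,357.5000

€2,357.50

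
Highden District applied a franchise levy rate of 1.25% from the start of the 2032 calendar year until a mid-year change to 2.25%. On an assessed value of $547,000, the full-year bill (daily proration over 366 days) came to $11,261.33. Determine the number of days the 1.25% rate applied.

Let d = days at the first rate; then 366 − d days at the second rate.
$547,000 × [1.25%·d + 2.25%·(366−d)] / 366 = $11,261.33
Solving gives d = 70, so the new rate took effect on 11 Mar 2032.

70 days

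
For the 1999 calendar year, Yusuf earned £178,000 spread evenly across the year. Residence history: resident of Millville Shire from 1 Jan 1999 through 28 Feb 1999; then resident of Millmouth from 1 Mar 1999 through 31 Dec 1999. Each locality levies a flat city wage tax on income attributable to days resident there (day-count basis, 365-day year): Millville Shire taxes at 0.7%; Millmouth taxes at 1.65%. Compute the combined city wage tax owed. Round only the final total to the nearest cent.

Millville Shire, 1 Jan – 28 Feb 1999: 59 days → £178,000 × 0.7% × 59/365 = £201.4082
Millmouth, 1 Mar – 31 Dec 1999: 306 days → £178,000 × 1.65% × 306/365 = £2,462.2521
Total = £2,663.6603

£2,663.66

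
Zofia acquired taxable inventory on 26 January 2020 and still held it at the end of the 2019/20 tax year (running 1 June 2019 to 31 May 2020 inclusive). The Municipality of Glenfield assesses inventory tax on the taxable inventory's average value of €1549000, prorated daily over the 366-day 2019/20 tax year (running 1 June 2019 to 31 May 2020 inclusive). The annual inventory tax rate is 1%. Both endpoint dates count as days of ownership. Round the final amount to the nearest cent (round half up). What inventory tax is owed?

€5374.95

Days held (26 January – 31 May 2020): 127 out of 366
Tax = €1549000 × 1% × 127/366 = €5374.9454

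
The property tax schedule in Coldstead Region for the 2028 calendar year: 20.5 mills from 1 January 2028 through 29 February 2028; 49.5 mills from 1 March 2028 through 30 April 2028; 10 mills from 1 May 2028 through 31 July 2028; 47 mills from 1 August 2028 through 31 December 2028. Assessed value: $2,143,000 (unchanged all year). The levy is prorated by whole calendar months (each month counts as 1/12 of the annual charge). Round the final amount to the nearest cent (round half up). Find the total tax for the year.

1 January – 29 February 2028: 2 months at 20.5 mills → $2,143,000 × 2.05% × 2/12 = $7,321.9167
1 March – 30 April 2028: 2 months at 49.5 mills → $2,143,000 × 4.95% × 2/12 = $17,679.7500
1 May – 31 July 2028: 3 months at 10 mills → $2,143,000 × 1% × 3/12 = $5,357.5000
1 August – 31 December 2028: 5 months at 47 mills → $2,143,000 × 4.7% × 5/12 = $41,967.0833
Total = $72,326.2500

$72,326.25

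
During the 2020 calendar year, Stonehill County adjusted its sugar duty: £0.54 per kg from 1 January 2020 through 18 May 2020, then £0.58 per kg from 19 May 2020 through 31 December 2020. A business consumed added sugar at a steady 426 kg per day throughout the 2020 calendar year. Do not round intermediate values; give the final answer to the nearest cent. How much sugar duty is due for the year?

1 January – 18 May 2020: 139 days × 426 kg/day = 59,214 kg at £0.54/kg → £31,975.56
19 May – 31 December 2020: 227 days × 426 kg/day = 96,702 kg at £0.58/kg → £56,087.16

£88,062.72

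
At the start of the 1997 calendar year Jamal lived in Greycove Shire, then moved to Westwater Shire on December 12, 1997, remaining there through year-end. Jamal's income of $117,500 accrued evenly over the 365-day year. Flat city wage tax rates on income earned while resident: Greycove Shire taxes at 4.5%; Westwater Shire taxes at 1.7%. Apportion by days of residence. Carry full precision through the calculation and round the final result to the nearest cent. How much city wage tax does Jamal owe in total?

Greycove Shire, January 1 – December 11, 1997: 345 days → $117,500 × 4.5% × 345/365 = $4,997.7740
Westwater Shire, December 12 – December 31, 1997: 20 days → $117,500 × 1.7% × 20/365 = $109.4521
Total = $5,107.2260

$5,107.23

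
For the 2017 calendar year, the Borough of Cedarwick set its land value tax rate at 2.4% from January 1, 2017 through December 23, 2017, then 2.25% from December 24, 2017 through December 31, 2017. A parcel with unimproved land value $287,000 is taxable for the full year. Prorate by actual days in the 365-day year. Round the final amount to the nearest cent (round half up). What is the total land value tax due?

January 1 – December 23, 2017: 357 days at 2.4% → $287,000 × 2.4% × 357/365 = $6,737.0301
December 24 – December 31, 2017: 8 days at 2.25% → $287,000 × 2.25% × 8/365 = $141.5342
Total = $6,878.5644

$6,878.56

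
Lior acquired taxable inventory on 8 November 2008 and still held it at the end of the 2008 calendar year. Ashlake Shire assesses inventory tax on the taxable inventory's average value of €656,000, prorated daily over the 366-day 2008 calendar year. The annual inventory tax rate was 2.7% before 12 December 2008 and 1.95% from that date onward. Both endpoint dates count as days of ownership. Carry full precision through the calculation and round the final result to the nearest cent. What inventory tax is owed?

8 November – 11 December 2008: 34 days at 2.7% → €656,000 × 2.7% × 34/366 = €1,645.3770
12 December – 31 December 2008: 20 days at 1.95% → €656,000 × 1.95% × 20/366 = €699.0164
Total = €2,344.3934

€2,344.39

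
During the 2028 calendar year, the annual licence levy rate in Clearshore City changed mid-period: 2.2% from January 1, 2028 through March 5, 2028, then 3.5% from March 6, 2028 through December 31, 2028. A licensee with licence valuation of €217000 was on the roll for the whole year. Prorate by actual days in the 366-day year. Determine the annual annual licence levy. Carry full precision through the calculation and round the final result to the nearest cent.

€7094.00

January 1 – March 5, 2028: 65 days at 2.2% → €217000 × 2.2% × 65/366 = €847.8415
March 6 – December 31, 2028: 301 days at 3.5% → €217000 × 3.5% × 301/366 = €6246.1612
Total = €7094.0027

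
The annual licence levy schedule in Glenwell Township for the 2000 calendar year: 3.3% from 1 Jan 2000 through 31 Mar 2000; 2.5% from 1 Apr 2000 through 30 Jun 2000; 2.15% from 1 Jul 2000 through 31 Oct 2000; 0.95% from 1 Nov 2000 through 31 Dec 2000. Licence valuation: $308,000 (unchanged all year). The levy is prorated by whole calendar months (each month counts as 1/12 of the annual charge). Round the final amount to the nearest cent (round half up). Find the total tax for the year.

$7,161.00

1 Jan – 31 Mar 2000: 3 months at 3.3% → $308,000 × 3.3% × 3/12 = $2,541.0000
1 Apr – 30 Jun 2000: 3 months at 2.5% → $308,000 × 2.5% × 3/12 = $1,925.0000
1 Jul – 31 Oct 2000: 4 months at 2.15% → $308,000 × 2.15% × 4/12 = $2,207.3333
1 Nov – 31 Dec 2000: 2 months at 0.95% → $308,000 × 0.95% × 2/12 = $487.6667
Total = $7,161.0000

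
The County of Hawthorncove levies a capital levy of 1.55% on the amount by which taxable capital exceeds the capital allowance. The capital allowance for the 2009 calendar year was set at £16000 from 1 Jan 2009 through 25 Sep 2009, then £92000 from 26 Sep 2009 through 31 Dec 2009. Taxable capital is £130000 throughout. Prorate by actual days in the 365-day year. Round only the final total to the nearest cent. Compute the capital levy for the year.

1 Jan – 25 Sep 2009: 268 days, exemption £16000 → (£130000 − £16000) × 1.55% × 268/365 = £1297.4137
26 Sep – 31 Dec 2009: 97 days, exemption £92000 → (£130000 − £92000) × 1.55% × 97/365 = £156.5288
Total = £1453.9425

£1453.94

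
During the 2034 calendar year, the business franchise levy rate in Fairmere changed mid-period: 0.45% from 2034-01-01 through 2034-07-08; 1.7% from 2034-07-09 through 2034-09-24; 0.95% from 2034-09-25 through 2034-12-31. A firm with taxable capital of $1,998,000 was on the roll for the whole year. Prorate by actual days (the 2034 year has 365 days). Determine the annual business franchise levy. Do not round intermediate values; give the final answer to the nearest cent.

$17,010.37

2034-01-01 to 2034-07-08: 189 days at 0.45% → $1,998,000 × 0.45% × 189/365 = $4,655.6137
2034-07-09 to 2034-09-24: 78 days at 1.7% → $1,998,000 × 1.7% × 78/365 = $7,258.4877
2034-09-25 to 2034-12-31: 98 days at 0.95% → $1,998,000 × 0.95% × 98/365 = $5,096.2685
Total = $17,010.3699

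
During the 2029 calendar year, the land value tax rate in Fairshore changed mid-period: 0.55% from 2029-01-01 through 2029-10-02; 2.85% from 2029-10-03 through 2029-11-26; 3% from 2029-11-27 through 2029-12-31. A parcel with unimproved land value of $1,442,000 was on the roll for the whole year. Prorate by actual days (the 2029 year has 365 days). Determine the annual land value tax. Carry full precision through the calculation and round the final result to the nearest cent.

2029-01-01 to 2029-10-02: 275 days at 0.55% → $1,442,000 × 0.55% × 275/365 = $5,975.4110
2029-10-03 to 2029-11-26: 55 days at 2.85% → $1,442,000 × 2.85% × 55/365 = $6,192.6986
2029-11-27 to 2029-12-31: 35 days at 3% → $1,442,000 × 3% × 35/365 = $4,148.2192
Total = $16,316.3288

$16,316.33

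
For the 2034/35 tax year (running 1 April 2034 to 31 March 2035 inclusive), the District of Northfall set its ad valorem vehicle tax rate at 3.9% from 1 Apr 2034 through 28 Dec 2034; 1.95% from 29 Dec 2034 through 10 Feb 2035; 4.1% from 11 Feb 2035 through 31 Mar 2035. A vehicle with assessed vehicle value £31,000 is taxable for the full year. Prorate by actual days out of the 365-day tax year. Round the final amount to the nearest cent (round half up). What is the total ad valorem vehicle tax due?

1 Apr – 28 Dec 2034: 272 days at 3.9% → £31,000 × 3.9% × 272/365 = £900.9534
29 Dec 2034 – 10 Feb 2035: 44 days at 1.95% → £31,000 × 1.95% × 44/365 = £72.8712
11 Feb – 31 Mar 2035: 49 days at 4.1% → £31,000 × 4.1% × 49/365 = £170.6274
Total = £1,144.4521

£1,144.45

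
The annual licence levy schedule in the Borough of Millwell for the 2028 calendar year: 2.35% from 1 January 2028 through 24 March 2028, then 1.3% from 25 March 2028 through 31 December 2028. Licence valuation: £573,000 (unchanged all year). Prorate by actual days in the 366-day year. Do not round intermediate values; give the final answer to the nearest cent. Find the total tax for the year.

1 January – 24 March 2028: 84 days at 2.35% → £573,000 × 2.35% × 84/366 = £3,090.4426
25 March – 31 December 2028: 282 days at 1.3% → £573,000 × 1.3% × 282/366 = £5,739.3934
Total = £8,829.8361

£8,829.84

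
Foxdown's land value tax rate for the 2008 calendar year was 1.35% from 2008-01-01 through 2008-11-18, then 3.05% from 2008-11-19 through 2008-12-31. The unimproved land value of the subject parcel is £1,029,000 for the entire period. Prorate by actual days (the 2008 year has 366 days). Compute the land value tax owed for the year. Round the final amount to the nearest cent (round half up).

2008-01-01 to 2008-11-18: 323 days at 1.35% → £1,029,000 × 1.35% × 323/366 = £12,259.4385
2008-11-19 to 2008-12-31: 43 days at 3.05% → £1,029,000 × 3.05% × 43/366 = £3,687.2500
Total = £15,946.6885

£15,946.69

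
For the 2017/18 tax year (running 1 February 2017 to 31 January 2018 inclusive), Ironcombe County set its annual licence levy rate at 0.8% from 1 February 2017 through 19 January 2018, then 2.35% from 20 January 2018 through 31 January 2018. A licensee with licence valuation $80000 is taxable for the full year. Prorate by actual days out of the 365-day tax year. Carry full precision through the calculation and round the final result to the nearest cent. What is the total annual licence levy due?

$680.77

1 February 2017 – 19 January 2018: 353 days at 0.8% → $80000 × 0.8% × 353/365 = $618.9589
20 January – 31 January 2018: 12 days at 2.35% → $80000 × 2.35% × 12/365 = $61.8082
Total = $680.7671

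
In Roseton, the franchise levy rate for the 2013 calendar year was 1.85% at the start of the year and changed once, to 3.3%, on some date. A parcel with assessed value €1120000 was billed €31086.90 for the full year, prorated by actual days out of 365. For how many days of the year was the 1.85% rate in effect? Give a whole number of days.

132 days

Let d = days at the first rate; then 365 − d days at the second rate.
€1120000 × [1.85%·d + 3.3%·(365−d)] / 365 = €31086.90
Solving gives d = 132, so the new rate took effect on 13 May 2013.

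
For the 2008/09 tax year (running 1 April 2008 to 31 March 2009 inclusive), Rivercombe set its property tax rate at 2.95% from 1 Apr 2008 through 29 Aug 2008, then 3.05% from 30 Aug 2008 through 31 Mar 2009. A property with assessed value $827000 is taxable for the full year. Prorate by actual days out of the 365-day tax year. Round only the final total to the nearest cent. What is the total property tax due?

$24881.37

1 Apr – 29 Aug 2008: 151 days at 2.95% → $827000 × 2.95% × 151/365 = $10092.7986
30 Aug 2008 – 31 Mar 2009: 214 days at 3.05% → $827000 × 3.05% × 214/365 = $14788.5726
Total = $24881.3712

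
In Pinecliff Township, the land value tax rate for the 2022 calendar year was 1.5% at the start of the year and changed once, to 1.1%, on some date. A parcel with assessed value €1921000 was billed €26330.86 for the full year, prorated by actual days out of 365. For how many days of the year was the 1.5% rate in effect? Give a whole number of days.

Let d = days at the first rate; then 365 − d days at the second rate.
€1921000 × [1.5%·d + 1.1%·(365−d)] / 365 = €26330.86
Solving gives d = 247, so the new rate took effect on September 5, 2022.

247 days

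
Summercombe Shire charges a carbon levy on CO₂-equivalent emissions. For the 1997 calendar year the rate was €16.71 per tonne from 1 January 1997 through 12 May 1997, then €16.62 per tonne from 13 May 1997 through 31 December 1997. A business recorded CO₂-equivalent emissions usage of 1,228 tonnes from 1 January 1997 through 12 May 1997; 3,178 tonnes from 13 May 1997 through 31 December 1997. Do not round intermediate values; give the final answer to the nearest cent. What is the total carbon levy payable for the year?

1 January – 12 May 1997: 1,228 tonnes at €16.71/tonne → €20,519.88
13 May – 31 December 1997: 3,178 tonnes at €16.62/tonne → €52,818.36

€73,338.24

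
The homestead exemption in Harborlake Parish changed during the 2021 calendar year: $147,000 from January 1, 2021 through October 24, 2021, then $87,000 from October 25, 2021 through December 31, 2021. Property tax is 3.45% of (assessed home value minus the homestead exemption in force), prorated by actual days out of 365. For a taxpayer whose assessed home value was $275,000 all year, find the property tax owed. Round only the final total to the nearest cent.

January 1 – October 24, 2021: 297 days, exemption $147,000 → ($275,000 − $147,000) × 3.45% × 297/365 = $3,593.2932
October 25 – December 31, 2021: 68 days, exemption $87,000 → ($275,000 − $87,000) × 3.45% × 68/365 = $1,208.3507
Total = $4,801.6438

$4,801.64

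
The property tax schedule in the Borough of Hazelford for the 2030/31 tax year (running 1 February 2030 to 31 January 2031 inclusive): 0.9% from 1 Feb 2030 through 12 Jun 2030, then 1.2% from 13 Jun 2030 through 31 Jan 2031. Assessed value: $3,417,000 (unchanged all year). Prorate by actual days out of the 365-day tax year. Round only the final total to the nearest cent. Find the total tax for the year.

1 Feb – 12 Jun 2030: 132 days at 0.9% → $3,417,000 × 0.9% × 132/365 = $11,121.6329
13 Jun 2030 – 31 Jan 2031: 233 days at 1.2% → $3,417,000 × 1.2% × 233/365 = $26,175.1562
Total = $37,296.7890

$37,296.79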